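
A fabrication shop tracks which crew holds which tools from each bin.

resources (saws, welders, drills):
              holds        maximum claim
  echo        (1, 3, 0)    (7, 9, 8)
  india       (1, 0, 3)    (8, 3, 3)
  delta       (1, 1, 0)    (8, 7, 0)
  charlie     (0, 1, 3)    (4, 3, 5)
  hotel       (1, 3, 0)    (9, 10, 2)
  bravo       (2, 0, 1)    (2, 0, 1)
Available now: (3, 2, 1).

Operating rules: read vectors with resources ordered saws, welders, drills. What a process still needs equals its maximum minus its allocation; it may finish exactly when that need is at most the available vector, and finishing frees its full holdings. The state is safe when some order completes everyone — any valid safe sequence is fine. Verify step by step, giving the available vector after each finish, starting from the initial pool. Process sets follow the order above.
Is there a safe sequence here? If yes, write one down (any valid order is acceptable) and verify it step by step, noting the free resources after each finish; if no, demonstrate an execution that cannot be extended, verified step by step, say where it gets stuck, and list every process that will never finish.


The state is UNSAFE.
Key observation: saws is the bottleneck — with bravo, charlie done the pool holds (5, 3, 5), short of every remaining need.
Going as far as possible: bravo, charlie; after that, nothing fits. Verifying each step:
  pool = (3, 2, 1)
  bravo: need (0, 0, 0) fits (3, 2, 1); releases (2, 0, 1), pool now (5, 2, 2)
  charlie: need (4, 2, 2) fits (5, 2, 2); releases (0, 1, 3), pool now (5, 3, 5)
  echo cannot run: need (6, 6, 8) vs free (5, 3, 5) (insufficient saws, welders and drills)
  india cannot run: need (7, 3, 0) vs free (5, 3, 5) (insufficient saws)
  delta cannot run: need (7, 6, 0) vs free (5, 3, 5) (insufficient saws and welders)
  hotel cannot run: need (8, 7, 2) vs free (5, 3, 5) (insufficient saws and welders)
Never able to finish: echo, india, delta and hotel.


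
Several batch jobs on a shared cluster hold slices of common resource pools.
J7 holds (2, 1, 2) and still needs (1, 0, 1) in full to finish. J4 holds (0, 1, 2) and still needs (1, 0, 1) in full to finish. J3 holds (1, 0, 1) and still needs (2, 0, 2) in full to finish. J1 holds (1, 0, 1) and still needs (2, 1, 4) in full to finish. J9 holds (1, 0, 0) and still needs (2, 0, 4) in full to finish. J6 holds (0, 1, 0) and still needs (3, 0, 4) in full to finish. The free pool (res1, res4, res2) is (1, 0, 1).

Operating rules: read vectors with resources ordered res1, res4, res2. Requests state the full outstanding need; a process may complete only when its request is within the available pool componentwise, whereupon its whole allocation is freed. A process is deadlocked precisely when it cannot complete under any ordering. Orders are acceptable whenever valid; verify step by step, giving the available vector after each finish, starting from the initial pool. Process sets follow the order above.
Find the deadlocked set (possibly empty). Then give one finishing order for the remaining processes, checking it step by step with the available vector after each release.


Nothing here is deadlocked.
Key observation: no deadlock: J7 fits now, and the freed resources carry the rest through.
One completion order for the rest: J7, J3, J6, J1, J4, J9. Check, step by step:
  pool = (1, 0, 1)
  run J7 (needs (1, 0, 1), free (1, 0, 1)); after release of (2, 1, 2) the pool is (3, 1, 3)
  run J3 (needs (2, 0, 2), free (3, 1, 3)); after release of (1, 0, 1) the pool is (4, 1, 4)
  run J6 (needs (3, 0, 4), free (4, 1, 4)); after release of (0, 1, 0) the pool is (4, 2, 4)
  run J1 (needs (2, 1, 4), free (4, 2, 4)); after release of (1, 0, 1) the pool is (5, 2, 5)
  run J4 (needs (1, 0, 1), free (5, 2, 5)); after release of (0, 1, 2) the pool is (5, 3, 7)
  run J9 (needs (2, 0, 4), free (5, 3, 7)); after release of (1, 0, 0) the pool is (6, 3, 7)


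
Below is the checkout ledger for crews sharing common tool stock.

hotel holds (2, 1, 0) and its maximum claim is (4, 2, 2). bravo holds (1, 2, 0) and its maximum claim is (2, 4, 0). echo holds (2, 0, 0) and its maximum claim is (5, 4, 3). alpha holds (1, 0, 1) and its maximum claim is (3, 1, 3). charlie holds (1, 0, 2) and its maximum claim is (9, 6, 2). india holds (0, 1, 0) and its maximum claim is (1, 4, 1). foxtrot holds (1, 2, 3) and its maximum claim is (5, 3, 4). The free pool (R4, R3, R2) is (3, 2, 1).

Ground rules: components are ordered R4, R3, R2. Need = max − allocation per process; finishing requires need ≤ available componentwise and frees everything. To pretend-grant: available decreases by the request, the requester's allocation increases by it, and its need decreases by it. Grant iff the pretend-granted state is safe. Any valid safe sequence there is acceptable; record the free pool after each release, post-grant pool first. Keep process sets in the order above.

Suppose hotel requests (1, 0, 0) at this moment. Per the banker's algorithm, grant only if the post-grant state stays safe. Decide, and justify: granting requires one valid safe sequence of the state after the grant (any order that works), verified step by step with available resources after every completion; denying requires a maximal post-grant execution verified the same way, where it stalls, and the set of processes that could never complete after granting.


DENY — the pretend-granted state is unsafe.
Key observation: after bravo, india the pool peaks at (3, 5, 1), and each blocked process is short somewhere: hotel on R2; echo on R2; alpha on R2; charlie on R4, R3; foxtrot on R4.
After a pretend grant, a maximal execution: bravo, india — then nothing else fits. Verifying each step:
  pool = (2, 2, 1)
  run bravo (needs (1, 2, 0), free (2, 2, 1)); after release of (1, 2, 0) the pool is (3, 4, 1)
  run india (needs (1, 3, 1), free (3, 4, 1)); after release of (0, 1, 0) the pool is (3, 5, 1)
  blocked: hotel wants (1, 1, 2), pool (3, 5, 1) — not enough R2
  blocked: echo wants (3, 4, 3), pool (3, 5, 1) — not enough R2
  blocked: alpha wants (2, 1, 2), pool (3, 5, 1) — not enough R2
  blocked: charlie wants (8, 6, 0), pool (3, 5, 1) — not enough R4 and R3
  blocked: foxtrot wants (4, 1, 1), pool (3, 5, 1) — not enough R4
Processes that could never finish after the grant: hotel, echo, alpha, charlie and foxtrot.


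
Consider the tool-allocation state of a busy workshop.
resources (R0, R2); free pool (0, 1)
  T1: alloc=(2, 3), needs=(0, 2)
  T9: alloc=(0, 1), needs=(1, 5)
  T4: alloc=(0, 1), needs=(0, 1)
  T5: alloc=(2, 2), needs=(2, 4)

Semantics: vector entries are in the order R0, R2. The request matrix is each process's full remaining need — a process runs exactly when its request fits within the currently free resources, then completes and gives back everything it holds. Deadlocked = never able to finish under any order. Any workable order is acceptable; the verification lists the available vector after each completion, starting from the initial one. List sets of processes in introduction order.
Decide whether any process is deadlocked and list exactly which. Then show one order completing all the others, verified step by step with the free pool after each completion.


Nothing here is deadlocked.
Key observation: beginning at T4, releases accumulate fast enough that every process eventually fits.
One completion order for the rest: T4, T1, T5, T9. Step-by-step check:
  pool = (0, 1)
  T4 needs (0, 1) <= (0, 1) -> finishes; pool += (0, 1) = (0, 2)
  T1 needs (0, 2) <= (0, 2) -> finishes; pool += (2, 3) = (2, 5)
  T5 needs (2, 4) <= (2, 5) -> finishes; pool += (2, 2) = (4, 7)
  T9 needs (1, 5) <= (4, 7) -> finishes; pool += (0, 1) = (4, 8)


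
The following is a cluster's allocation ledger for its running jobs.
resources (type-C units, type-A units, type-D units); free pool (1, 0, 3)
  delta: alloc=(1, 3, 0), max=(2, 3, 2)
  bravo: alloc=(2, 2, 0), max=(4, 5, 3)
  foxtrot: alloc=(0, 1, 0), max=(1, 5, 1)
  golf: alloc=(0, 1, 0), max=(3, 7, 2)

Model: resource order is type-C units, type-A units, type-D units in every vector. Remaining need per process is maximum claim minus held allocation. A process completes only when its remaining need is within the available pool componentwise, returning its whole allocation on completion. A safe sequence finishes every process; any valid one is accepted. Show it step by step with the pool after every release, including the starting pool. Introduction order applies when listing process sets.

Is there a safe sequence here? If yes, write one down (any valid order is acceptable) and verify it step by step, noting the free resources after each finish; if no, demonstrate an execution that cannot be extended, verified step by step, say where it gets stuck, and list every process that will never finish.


The state is SAFE; one workable sequence: delta, bravo, foxtrot, golf.
Key observation: delta is the earliest step where a requested resource binds exactly: need (1, 0, 2), pool (1, 0, 3) at its turn.
Walking it through:
  pool = (1, 0, 3)
  delta: need (1, 0, 2) fits (1, 0, 3); releases (1, 3, 0), pool now (2, 3, 3)
  bravo: need (2, 3, 3) fits (2, 3, 3); releases (2, 2, 0), pool now (4, 5, 3)
  foxtrot: need (1, 4, 1) fits (4, 5, 3); releases (0, 1, 0), pool now (4, 6, 3)
  golf: need (3, 6, 2) fits (4, 6, 3); releases (0, 1, 0), pool now (4, 7, 3)


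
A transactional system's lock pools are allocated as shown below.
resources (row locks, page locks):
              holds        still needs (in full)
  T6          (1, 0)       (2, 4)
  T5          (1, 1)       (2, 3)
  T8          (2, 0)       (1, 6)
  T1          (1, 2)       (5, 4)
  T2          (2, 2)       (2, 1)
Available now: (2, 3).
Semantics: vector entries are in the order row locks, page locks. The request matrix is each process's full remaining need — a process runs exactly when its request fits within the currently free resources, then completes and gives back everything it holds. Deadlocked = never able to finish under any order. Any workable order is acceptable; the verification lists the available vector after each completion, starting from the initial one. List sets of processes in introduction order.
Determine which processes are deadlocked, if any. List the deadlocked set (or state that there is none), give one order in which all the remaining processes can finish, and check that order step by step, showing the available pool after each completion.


The deadlocked set is empty.
Key observation: T2 can run right away; the returned allocation unlocks the remaining processes in turn.
One completion order for the rest: T2, T6, T1, T5, T8. Check, step by step:
  pool = (2, 3)
  T2 needs (2, 1) <= (2, 3) -> finishes; pool += (2, 2) = (4, 5)
  T6 needs (2, 4) <= (4, 5) -> finishes; pool += (1, 0) = (5, 5)
  T1 needs (5, 4) <= (5, 5) -> finishes; pool += (1, 2) = (6, 7)
  T5 needs (2, 3) <= (6, 7) -> finishes; pool += (1, 1) = (7, 8)
  T8 needs (1, 6) <= (7, 8) -> finishes; pool += (2, 0) = (9, 8)


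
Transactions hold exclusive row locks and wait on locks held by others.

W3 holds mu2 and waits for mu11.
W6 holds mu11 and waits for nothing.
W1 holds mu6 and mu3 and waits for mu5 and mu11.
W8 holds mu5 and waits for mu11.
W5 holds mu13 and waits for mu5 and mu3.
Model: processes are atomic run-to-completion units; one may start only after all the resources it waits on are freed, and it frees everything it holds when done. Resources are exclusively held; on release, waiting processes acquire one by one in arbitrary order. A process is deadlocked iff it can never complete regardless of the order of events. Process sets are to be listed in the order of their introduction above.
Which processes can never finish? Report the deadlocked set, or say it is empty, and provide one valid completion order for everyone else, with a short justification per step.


The deadlocked set is empty.
Key observation: every chain of waits terminates; starting from the processes that wait on nothing, all the rest unlock in turn.
One completion order for the rest: W6, W8, W3, W1, W5.
Check, step by step:
  W6 waits on nothing -> runs at once and releases mu11
  W8: everything it awaited (mu11) is free; runs, freeing mu5
  W3: everything it awaited (mu11) is free; runs, freeing mu2
  W1: everything it awaited (mu5 and mu11) is free; runs, freeing mu6 and mu3
  W5: everything it awaited (mu5 and mu3) is free; runs, freeing mu13


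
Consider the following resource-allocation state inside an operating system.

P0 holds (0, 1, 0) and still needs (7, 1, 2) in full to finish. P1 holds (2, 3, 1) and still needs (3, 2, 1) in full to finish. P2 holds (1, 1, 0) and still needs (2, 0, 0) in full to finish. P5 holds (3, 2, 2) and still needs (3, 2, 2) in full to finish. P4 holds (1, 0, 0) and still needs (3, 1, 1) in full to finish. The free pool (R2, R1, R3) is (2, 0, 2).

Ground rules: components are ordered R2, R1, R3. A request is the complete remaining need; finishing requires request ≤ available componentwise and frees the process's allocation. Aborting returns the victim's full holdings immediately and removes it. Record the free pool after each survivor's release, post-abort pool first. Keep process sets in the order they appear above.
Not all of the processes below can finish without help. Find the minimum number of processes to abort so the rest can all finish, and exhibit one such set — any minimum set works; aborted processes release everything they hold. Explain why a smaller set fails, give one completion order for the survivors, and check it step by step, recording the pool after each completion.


Abort P0.
Key observation: P5 had no path to completion before; after the abort of P0 ((0, 1, 0) returned), step 2 is where it fits.
Why nothing smaller works: aborting no one leaves the state deadlocked as given.
One survivor order: P2, P5, P1, P4. Verifying each step (post-abort pool first):
  pool = (2, 1, 2)
  P2 needs (2, 0, 0) <= (2, 1, 2) -> finishes; pool += (1, 1, 0) = (3, 2, 2)
  P5 needs (3, 2, 2) <= (3, 2, 2) -> finishes; pool += (3, 2, 2) = (6, 4, 4)
  P1 needs (3, 2, 1) <= (6, 4, 4) -> finishes; pool += (2, 3, 1) = (8, 7, 5)
  P4 needs (3, 1, 1) <= (8, 7, 5) -> finishes; pool += (1, 0, 0) = (9, 7, 5)


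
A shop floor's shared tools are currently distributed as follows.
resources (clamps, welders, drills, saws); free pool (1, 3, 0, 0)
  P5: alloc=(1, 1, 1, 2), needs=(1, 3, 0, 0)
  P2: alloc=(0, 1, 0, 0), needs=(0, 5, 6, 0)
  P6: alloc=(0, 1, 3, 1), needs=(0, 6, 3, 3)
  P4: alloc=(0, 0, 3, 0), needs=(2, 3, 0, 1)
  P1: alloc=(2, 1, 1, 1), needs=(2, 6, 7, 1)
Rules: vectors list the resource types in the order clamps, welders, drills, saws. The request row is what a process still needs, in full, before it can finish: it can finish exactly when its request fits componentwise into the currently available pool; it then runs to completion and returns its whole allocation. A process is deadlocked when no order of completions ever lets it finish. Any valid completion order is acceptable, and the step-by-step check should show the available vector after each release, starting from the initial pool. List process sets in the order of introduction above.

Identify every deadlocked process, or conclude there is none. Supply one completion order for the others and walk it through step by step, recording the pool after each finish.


Deadlocked: P2, P6 and P1.
Key observation: no order helps: past P5, P4, the free pool tops out at (2, 4, 4, 2), below what each blocked process needs in welders.
One completion order for the rest: P5, P4. Verifying each step:
  pool = (1, 3, 0, 0)
  run P5 (needs (1, 3, 0, 0), free (1, 3, 0, 0)); after release of (1, 1, 1, 2) the pool is (2, 4, 1, 2)
  run P4 (needs (2, 3, 0, 1), free (2, 4, 1, 2)); after release of (0, 0, 3, 0) the pool is (2, 4, 4, 2)
The stuck group stays short no matter what:
  blocked: P2 wants (0, 5, 6, 0), pool (2, 4, 4, 2) — not enough welders and drills
  blocked: P6 wants (0, 6, 3, 3), pool (2, 4, 4, 2) — not enough welders and saws
  blocked: P1 wants (2, 6, 7, 1), pool (2, 4, 4, 2) — not enough welders and drills


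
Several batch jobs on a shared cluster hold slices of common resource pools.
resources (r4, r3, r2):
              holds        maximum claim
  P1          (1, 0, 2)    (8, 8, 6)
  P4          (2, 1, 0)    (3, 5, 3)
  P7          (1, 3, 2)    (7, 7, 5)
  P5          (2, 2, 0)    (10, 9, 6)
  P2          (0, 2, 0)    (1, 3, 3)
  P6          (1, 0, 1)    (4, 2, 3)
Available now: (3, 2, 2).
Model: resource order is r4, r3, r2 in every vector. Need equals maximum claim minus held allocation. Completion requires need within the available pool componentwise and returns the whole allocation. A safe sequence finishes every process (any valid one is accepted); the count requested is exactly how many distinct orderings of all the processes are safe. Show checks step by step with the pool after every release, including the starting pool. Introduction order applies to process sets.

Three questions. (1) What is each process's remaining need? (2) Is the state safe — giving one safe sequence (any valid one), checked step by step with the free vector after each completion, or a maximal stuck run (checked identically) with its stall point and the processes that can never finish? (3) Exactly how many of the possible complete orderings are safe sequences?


(1) Need matrix, components ordered r4, r3, r2:
  P1: (7, 8, 4)
  P4: (1, 4, 3)
  P7: (6, 4, 3)
  P5: (8, 7, 6)
  P2: (1, 1, 3)
  P6: (3, 2, 2)
(2) SAFE — a valid safe sequence is P6, P2, P4, P7, P1, P5.
Key observation: at P6 the run first touches a limit — (3, 2, 2) against (3, 2, 2), exact on a resource it actually requests.
Walking it through:
  pool = (3, 2, 2)
  P6: need (3, 2, 2) fits (3, 2, 2); releases (1, 0, 1), pool now (4, 2, 3)
  P2: need (1, 1, 3) fits (4, 2, 3); releases (0, 2, 0), pool now (4, 4, 3)
  P4: need (1, 4, 3) fits (4, 4, 3); releases (2, 1, 0), pool now (6, 5, 3)
  P7: need (6, 4, 3) fits (6, 5, 3); releases (1, 3, 2), pool now (7, 8, 5)
  P1: need (7, 8, 4) fits (7, 8, 5); releases (1, 0, 2), pool now (8, 8, 7)
  P5: need (8, 7, 6) fits (8, 8, 7); releases (2, 2, 0), pool now (10, 10, 7)
(3) Precisely 1 of the possible complete orderings is a safe sequence.


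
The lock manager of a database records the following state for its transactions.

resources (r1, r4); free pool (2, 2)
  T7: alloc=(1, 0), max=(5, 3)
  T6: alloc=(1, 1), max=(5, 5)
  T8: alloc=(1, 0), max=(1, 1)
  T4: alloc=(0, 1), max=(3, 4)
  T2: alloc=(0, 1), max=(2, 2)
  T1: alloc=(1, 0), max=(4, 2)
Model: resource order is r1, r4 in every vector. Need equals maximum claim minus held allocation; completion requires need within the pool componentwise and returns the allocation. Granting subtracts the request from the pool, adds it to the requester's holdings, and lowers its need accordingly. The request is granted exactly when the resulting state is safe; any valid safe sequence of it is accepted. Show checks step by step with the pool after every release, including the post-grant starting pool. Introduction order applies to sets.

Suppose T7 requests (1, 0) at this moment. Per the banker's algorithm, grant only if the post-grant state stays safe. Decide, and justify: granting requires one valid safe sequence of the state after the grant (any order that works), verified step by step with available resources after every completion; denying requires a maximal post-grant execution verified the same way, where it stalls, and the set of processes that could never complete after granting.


DENY — the pretend-granted state is unsafe.
Key observation: no order helps: past T8, T2, the free pool tops out at (2, 3), below what each blocked process needs in r1.
After a pretend grant, a maximal execution: T8, T2 — then nothing else fits. Check, step by step:
  pool = (1, 2)
  T8: need (0, 1) fits (1, 2); releases (1, 0), pool now (2, 2)
  T2: need (2, 1) fits (2, 2); releases (0, 1), pool now (2, 3)
  blocked: T7 wants (3, 3), pool (2, 3) — not enough r1
  blocked: T6 wants (4, 4), pool (2, 3) — not enough r1 and r4
  blocked: T4 wants (3, 3), pool (2, 3) — not enough r1
  blocked: T1 wants (3, 2), pool (2, 3) — not enough r1
Had the request been granted, T7, T6, T4 and T1 could never finish.


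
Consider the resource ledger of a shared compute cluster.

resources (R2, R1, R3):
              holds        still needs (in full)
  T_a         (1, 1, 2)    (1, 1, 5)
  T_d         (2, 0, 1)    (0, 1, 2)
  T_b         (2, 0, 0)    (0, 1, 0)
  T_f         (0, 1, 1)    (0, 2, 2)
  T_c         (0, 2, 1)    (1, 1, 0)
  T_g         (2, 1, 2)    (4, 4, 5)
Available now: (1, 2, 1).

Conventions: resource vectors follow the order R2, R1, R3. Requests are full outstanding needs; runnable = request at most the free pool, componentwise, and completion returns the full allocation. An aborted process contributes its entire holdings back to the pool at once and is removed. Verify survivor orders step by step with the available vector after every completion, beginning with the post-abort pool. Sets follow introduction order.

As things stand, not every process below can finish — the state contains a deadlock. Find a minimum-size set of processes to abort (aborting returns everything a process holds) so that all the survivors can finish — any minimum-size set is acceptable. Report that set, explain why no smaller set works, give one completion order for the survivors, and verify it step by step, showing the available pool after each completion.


Abort T_a.
Key observation: T_g was stuck for good until T_a gave back (1, 1, 2); in the order shown it finishes at step 5.
No smaller set exists: with zero aborts the deadlock remains.
The survivors complete as T_b, T_c, T_f, T_d, T_g. Step-by-step check (starting from the post-abort pool):
  pool = (2, 3, 3)
  T_b needs (0, 1, 0) <= (2, 3, 3) -> finishes; pool += (2, 0, 0) = (4, 3, 3)
  T_c needs (1, 1, 0) <= (4, 3, 3) -> finishes; pool += (0, 2, 1) = (4, 5, 4)
  T_f needs (0, 2, 2) <= (4, 5, 4) -> finishes; pool += (0, 1, 1) = (4, 6, 5)
  T_d needs (0, 1, 2) <= (4, 6, 5) -> finishes; pool += (2, 0, 1) = (6, 6, 6)
  T_g needs (4, 4, 5) <= (6, 6, 6) -> finishes; pool += (2, 1, 2) = (8, 7, 8)


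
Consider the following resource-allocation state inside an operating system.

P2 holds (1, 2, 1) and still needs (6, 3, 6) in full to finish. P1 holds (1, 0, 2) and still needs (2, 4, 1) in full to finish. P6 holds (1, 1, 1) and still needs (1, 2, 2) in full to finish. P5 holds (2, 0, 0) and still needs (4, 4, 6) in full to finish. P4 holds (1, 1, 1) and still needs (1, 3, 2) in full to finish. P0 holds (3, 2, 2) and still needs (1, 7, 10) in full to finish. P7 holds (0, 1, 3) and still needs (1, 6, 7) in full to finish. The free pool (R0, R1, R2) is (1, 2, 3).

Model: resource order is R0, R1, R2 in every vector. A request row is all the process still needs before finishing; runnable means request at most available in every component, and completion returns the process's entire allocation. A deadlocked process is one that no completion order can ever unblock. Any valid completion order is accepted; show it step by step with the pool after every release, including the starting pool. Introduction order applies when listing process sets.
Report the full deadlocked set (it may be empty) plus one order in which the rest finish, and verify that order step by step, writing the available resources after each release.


No process is deadlocked.
Key observation: beginning at P6, releases accumulate fast enough that every process eventually fits.
The rest can finish in the order P6, P4, P1, P5, P2, P7, P0. Walking it through:
  pool = (1, 2, 3)
  P6 needs (1, 2, 2) <= (1, 2, 3) -> finishes; pool += (1, 1, 1) = (2, 3, 4)
  P4 needs (1, 3, 2) <= (2, 3, 4) -> finishes; pool += (1, 1, 1) = (3, 4, 5)
  P1 needs (2, 4, 1) <= (3, 4, 5) -> finishes; pool += (1, 0, 2) = (4, 4, 7)
  P5 needs (4, 4, 6) <= (4, 4, 7) -> finishes; pool += (2, 0, 0) = (6, 4, 7)
  P2 needs (6, 3, 6) <= (6, 4, 7) -> finishes; pool += (1, 2, 1) = (7, 6, 8)
  P7 needs (1, 6, 7) <= (7, 6, 8) -> finishes; pool += (0, 1, 3) = (7, 7, 11)
  P0 needs (1, 7, 10) <= (7, 7, 11) -> finishes; pool += (3, 2, 2) = (10, 9, 13)


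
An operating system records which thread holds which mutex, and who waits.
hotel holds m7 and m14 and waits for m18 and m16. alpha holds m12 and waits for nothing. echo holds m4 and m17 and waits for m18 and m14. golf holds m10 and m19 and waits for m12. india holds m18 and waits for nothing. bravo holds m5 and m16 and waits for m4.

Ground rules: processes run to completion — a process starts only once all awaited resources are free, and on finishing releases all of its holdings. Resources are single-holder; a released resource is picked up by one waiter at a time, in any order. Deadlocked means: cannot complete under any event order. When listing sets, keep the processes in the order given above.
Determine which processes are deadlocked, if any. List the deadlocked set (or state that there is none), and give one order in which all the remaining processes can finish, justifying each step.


The deadlocked set is hotel, echo and bravo.
Key observation: nobody on the ring hotel -> bravo -> echo -> hotel can start until another member finishes, which never happens; no other process is dragged down with it.
One completion order for the rest: alpha, india, golf.
Verifying each step:
  alpha: no waits; runs immediately, freeing m12
  india: no waits; runs immediately, freeing m18
  run golf (all its waits — m12 — are resolved); releases m10 and m19


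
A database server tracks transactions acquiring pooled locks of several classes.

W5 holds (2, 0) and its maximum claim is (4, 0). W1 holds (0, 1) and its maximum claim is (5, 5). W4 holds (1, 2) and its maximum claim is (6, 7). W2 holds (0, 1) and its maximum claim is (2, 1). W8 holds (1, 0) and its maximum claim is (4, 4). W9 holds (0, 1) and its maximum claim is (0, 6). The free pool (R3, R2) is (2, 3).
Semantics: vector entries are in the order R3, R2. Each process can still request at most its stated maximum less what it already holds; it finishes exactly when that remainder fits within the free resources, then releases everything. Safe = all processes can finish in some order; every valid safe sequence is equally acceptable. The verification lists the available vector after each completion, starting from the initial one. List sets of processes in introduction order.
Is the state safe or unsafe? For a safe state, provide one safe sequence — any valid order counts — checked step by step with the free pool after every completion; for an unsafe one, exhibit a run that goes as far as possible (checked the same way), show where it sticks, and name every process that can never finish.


SAFE — a valid safe sequence is W5, W2, W8, W1, W9, W4.
Key observation: the first exact fit in this order is W5 — it needs (2, 0) with (2, 3) free, meeting a requested resource to the last unit.
Step-by-step check:
  pool = (2, 3)
  run W5 (needs (2, 0), free (2, 3)); after release of (2, 0) the pool is (4, 3)
  run W2 (needs (2, 0), free (4, 3)); after release of (0, 1) the pool is (4, 4)
  run W8 (needs (3, 4), free (4, 4)); after release of (1, 0) the pool is (5, 4)
  run W1 (needs (5, 4), free (5, 4)); after release of (0, 1) the pool is (5, 5)
  run W9 (needs (0, 5), free (5, 5)); after release of (0, 1) the pool is (5, 6)
  run W4 (needs (5, 5), free (5, 6)); after release of (1, 2) the pool is (6, 8)


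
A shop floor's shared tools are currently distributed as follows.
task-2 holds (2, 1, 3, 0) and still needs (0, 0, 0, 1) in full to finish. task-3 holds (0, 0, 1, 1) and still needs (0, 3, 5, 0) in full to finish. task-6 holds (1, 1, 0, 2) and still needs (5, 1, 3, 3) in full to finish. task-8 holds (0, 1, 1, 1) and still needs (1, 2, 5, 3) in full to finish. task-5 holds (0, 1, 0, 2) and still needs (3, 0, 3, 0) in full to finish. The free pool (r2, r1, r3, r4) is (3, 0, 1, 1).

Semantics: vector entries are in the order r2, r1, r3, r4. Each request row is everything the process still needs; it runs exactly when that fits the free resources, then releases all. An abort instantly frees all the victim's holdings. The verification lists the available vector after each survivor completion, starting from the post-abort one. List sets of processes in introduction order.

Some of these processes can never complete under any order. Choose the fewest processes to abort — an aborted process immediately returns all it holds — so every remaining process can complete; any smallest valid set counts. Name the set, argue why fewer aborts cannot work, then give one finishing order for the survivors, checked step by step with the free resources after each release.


Abort task-3.
Key observation: before aborting task-3, task-8 was permanently blocked — no order could ever run it; afterwards it completes at step 4.
No smaller set exists: with zero aborts the deadlock remains.
The survivors complete as task-2, task-5, task-6, task-8. Check, step by step (starting from the post-abort pool):
  pool = (3, 0, 2, 2)
  task-2: need (0, 0, 0, 1) fits (3, 0, 2, 2); releases (2, 1, 3, 0), pool now (5, 1, 5, 2)
  task-5: need (3, 0, 3, 0) fits (5, 1, 5, 2); releases (0, 1, 0, 2), pool now (5, 2, 5, 4)
  task-6: need (5, 1, 3, 3) fits (5, 2, 5, 4); releases (1, 1, 0, 2), pool now (6, 3, 5, 6)
  task-8: need (1, 2, 5, 3) fits (6, 3, 5, 6); releases (0, 1, 1, 1), pool now (6, 4, 6, 7)


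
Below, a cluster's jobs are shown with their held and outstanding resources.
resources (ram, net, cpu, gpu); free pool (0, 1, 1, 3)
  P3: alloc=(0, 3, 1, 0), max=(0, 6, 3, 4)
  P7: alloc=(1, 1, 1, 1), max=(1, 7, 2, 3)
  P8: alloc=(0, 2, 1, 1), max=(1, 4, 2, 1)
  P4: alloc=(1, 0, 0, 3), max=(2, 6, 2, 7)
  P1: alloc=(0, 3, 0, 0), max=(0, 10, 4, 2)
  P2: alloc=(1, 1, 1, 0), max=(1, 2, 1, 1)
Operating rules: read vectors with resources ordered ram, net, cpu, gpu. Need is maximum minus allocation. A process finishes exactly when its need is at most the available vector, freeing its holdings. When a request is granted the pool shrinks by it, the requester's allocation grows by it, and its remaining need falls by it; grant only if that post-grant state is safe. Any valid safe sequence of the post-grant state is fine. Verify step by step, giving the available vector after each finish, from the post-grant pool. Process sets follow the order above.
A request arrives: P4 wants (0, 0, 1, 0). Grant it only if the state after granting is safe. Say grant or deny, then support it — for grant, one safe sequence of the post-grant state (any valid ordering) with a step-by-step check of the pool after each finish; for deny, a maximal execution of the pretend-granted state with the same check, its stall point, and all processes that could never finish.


GRANT: granting preserves safety; a valid post-grant sequence is P2, P8, P3, P7, P4, P1.
Key observation: post-grant, (0, 1, 0, 3) remains, and an order beginning with P2 completes everyone.
Check on the post-grant state, step by step:
  pool = (0, 1, 0, 3)
  P2 needs (0, 1, 0, 1) <= (0, 1, 0, 3) -> finishes; pool += (1, 1, 1, 0) = (1, 2, 1, 3)
  P8 needs (1, 2, 1, 0) <= (1, 2, 1, 3) -> finishes; pool += (0, 2, 1, 1) = (1, 4, 2, 4)
  P3 needs (0, 3, 2, 4) <= (1, 4, 2, 4) -> finishes; pool += (0, 3, 1, 0) = (1, 7, 3, 4)
  P7 needs (0, 6, 1, 2) <= (1, 7, 3, 4) -> finishes; pool += (1, 1, 1, 1) = (2, 8, 4, 5)
  P4 needs (1, 6, 1, 4) <= (2, 8, 4, 5) -> finishes; pool += (1, 0, 1, 3) = (3, 8, 5, 8)
  P1 needs (0, 7, 4, 2) <= (3, 8, 5, 8) -> finishes; pool += (0, 3, 0, 0) = (3, 11, 5, 8)


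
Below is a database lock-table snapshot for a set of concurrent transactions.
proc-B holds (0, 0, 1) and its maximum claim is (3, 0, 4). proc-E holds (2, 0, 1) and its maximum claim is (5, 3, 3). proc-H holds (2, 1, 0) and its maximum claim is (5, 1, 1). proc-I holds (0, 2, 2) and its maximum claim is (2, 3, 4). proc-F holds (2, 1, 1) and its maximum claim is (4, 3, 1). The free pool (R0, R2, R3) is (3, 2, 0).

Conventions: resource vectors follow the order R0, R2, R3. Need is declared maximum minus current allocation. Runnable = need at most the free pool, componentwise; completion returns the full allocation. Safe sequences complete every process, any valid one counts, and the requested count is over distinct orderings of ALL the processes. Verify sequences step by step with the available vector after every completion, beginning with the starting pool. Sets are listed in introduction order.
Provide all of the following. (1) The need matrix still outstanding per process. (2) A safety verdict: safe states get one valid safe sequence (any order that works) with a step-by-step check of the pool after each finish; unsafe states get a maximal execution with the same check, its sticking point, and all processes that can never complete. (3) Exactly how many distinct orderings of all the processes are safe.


(1) Outstanding need per process (order R0, R2, R3):
  proc-B: (3, 0, 3)
  proc-E: (3, 3, 2)
  proc-H: (3, 0, 1)
  proc-I: (2, 1, 2)
  proc-F: (2, 2, 0)
(2) UNSAFE.
Key observation: proc-F, proc-H can finish, but then (7, 4, 1) is all there is, and the blocked group's R3 demands exceed it.
The run proc-F, proc-H cannot be extended any further. Check, step by step:
  pool = (3, 2, 0)
  proc-F needs (2, 2, 0) <= (3, 2, 0) -> finishes; pool += (2, 1, 1) = (5, 3, 1)
  proc-H needs (3, 0, 1) <= (5, 3, 1) -> finishes; pool += (2, 1, 0) = (7, 4, 1)
  proc-B cannot run: need (3, 0, 3) vs free (7, 4, 1) (insufficient R3)
  proc-E cannot run: need (3, 3, 2) vs free (7, 4, 1) (insufficient R3)
  proc-I cannot run: need (2, 1, 2) vs free (7, 4, 1) (insufficient R3)
Permanently blocked: proc-B, proc-E and proc-I.
(3) Exactly 0 of the possible complete orderings are safe sequences.


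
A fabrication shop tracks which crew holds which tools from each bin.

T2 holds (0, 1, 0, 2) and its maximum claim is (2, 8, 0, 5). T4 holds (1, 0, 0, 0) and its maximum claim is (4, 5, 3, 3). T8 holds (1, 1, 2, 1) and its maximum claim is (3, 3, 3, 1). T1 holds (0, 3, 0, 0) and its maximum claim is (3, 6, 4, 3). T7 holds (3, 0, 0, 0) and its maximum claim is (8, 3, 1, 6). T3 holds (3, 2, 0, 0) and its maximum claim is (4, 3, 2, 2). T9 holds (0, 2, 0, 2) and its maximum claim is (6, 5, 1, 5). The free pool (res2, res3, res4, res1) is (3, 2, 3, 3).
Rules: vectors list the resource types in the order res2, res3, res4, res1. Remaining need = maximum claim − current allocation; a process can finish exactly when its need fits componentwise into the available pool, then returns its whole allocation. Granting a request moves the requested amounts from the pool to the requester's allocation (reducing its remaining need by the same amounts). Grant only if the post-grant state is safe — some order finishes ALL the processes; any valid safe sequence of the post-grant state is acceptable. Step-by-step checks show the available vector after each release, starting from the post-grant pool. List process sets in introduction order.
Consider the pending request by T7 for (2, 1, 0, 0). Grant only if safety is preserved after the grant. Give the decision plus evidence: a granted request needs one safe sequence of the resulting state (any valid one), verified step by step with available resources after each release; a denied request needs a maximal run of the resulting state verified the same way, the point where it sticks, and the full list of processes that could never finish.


GRANT — the state after the grant stays safe, e.g. via T3, T8, T1, T4, T9, T7, T2.
Key observation: post-grant, (1, 1, 3, 3) remains, and an order beginning with T3 completes everyone.
Verifying the post-grant state step by step:
  pool = (1, 1, 3, 3)
  T3: need (1, 1, 2, 2) fits (1, 1, 3, 3); releases (3, 2, 0, 0), pool now (4, 3, 3, 3)
  T8: need (2, 2, 1, 0) fits (4, 3, 3, 3); releases (1, 1, 2, 1), pool now (5, 4, 5, 4)
  T1: need (3, 3, 4, 3) fits (5, 4, 5, 4); releases (0, 3, 0, 0), pool now (5, 7, 5, 4)
  T4: need (3, 5, 3, 3) fits (5, 7, 5, 4); releases (1, 0, 0, 0), pool now (6, 7, 5, 4)
  T9: need (6, 3, 1, 3) fits (6, 7, 5, 4); releases (0, 2, 0, 2), pool now (6, 9, 5, 6)
  T7: need (3, 2, 1, 6) fits (6, 9, 5, 6); releases (5, 1, 0, 0), pool now (11, 10, 5, 6)
  T2: need (2, 7, 0, 3) fits (11, 10, 5, 6); releases (0, 1, 0, 2), pool now (11, 11, 5, 8)


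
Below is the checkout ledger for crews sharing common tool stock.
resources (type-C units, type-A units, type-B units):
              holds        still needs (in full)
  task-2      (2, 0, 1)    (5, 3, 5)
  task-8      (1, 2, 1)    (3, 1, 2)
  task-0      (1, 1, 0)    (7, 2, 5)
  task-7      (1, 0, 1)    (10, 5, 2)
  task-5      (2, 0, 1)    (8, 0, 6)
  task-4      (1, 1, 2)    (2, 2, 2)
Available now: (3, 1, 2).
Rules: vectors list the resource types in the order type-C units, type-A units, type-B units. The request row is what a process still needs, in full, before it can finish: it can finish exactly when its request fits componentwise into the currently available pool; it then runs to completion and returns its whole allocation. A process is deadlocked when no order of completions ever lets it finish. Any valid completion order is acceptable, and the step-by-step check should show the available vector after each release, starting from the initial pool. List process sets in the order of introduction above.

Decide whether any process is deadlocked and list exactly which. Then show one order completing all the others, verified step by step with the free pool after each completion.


Nothing here is deadlocked.
Key observation: no deadlock: task-8 fits now, and the freed resources carry the rest through.
A valid finishing order for the others: task-8, task-4, task-2, task-0, task-5, task-7. Walking it through:
  pool = (3, 1, 2)
  run task-8 (needs (3, 1, 2), free (3, 1, 2)); after release of (1, 2, 1) the pool is (4, 3, 3)
  run task-4 (needs (2, 2, 2), free (4, 3, 3)); after release of (1, 1, 2) the pool is (5, 4, 5)
  run task-2 (needs (5, 3, 5), free (5, 4, 5)); after release of (2, 0, 1) the pool is (7, 4, 6)
  run task-0 (needs (7, 2, 5), free (7, 4, 6)); after release of (1, 1, 0) the pool is (8, 5, 6)
  run task-5 (needs (8, 0, 6), free (8, 5, 6)); after release of (2, 0, 1) the pool is (10, 5, 7)
  run task-7 (needs (10, 5, 2), free (10, 5, 7)); after release of (1, 0, 1) the pool is (11, 5, 8)


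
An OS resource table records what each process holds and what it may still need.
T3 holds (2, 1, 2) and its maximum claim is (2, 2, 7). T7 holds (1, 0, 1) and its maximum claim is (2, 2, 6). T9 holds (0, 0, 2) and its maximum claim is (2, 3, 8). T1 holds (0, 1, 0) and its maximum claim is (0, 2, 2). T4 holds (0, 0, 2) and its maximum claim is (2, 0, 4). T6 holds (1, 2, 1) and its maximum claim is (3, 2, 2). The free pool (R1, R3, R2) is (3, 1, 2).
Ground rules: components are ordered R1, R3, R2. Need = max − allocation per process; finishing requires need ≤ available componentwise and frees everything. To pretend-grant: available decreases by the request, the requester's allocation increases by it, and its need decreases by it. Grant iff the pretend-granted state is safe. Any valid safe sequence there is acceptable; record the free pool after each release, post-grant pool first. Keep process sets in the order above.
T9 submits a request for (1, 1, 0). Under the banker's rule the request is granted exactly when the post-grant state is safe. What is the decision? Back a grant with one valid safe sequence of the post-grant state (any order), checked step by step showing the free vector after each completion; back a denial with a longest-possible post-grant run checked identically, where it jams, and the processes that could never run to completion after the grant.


GRANT. The post-grant state is safe; one safe sequence: T6, T4, T1, T7, T9, T3.
Key observation: granting shrinks the pool to (2, 0, 2), yet T6 still fits and the chain goes through.
Step-by-step check of the post-grant state:
  pool = (2, 0, 2)
  run T6 (needs (2, 0, 1), free (2, 0, 2)); after release of (1, 2, 1) the pool is (3, 2, 3)
  run T4 (needs (2, 0, 2), free (3, 2, 3)); after release of (0, 0, 2) the pool is (3, 2, 5)
  run T1 (needs (0, 1, 2), free (3, 2, 5)); after release of (0, 1, 0) the pool is (3, 3, 5)
  run T7 (needs (1, 2, 5), free (3, 3, 5)); after release of (1, 0, 1) the pool is (4, 3, 6)
  run T9 (needs (1, 2, 6), free (4, 3, 6)); after release of (1, 1, 2) the pool is (5, 4, 8)
  run T3 (needs (0, 1, 5), free (5, 4, 8)); after release of (2, 1, 2) the pool is (7, 5, 10)
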